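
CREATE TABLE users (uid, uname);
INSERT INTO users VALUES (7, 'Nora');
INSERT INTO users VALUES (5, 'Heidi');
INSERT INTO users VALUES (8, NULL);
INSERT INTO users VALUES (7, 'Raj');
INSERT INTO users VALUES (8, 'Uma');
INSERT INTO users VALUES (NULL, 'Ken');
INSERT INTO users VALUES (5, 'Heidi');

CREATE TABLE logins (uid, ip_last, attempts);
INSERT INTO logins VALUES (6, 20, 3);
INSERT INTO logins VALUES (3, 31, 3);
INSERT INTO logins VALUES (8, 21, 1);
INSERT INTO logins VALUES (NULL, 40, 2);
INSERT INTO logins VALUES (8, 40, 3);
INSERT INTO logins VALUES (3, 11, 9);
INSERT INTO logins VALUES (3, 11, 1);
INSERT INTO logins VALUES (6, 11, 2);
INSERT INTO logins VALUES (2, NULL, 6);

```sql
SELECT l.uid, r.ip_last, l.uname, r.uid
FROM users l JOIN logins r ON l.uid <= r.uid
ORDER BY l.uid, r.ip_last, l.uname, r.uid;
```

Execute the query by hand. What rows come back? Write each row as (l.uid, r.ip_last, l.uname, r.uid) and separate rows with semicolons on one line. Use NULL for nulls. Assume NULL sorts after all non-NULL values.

INNER JOIN keeps only pairs where the ON condition holds.
Matching on l.uid <= r.uid. A NULL in a compared column never satisfies the condition.
- l[0] uid=7 → 2 match(es) in r → 2 row(s).
- l[1] uid=5 → 4 match(es) in r → 4 row(s).
- l[2] uid=8 → 2 match(es) in r → 2 row(s).
- l[3] uid=7 → 2 match(es) in r → 2 row(s).
- l[4] uid=8 → 2 match(es) in r → 2 row(s).
- l[5] uid=NULL → no match; dropped.
- l[6] uid=5 → 4 match(es) in r → 4 row(s).

(5, 11, Heidi, 6); (5, 11, Heidi, 6); (5, 20, Heidi, 6); (5, 20, Heidi, 6); (5, 21, Heidi, 8); (5, 21, Heidi, 8); (5, 40, Heidi, 8); (5, 40, Heidi, 8); (7, 21, Nora, 8); (7, 21, Raj, 8); (7, 40, Nora, 8); (7, 40, Raj, 8); (8, 21, Uma, 8); (8, 21, NULL, 8); (8, 40, Uma, 8); (8, 40, NULL, 8)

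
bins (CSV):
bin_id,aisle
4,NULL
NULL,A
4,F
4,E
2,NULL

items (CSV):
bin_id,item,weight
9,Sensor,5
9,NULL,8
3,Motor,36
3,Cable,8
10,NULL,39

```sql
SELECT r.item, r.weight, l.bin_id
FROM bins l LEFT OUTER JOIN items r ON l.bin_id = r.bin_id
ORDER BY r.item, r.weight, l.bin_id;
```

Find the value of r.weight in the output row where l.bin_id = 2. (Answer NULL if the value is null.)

LEFT JOIN keeps every row from `bins`; unmatched rows get NULL for `items`'s columns.
Matching on l.bin_id = r.bin_id. A NULL in a compared column never satisfies the condition.
Matched pairs: 0; unmatched l rows kept: 5.

NULL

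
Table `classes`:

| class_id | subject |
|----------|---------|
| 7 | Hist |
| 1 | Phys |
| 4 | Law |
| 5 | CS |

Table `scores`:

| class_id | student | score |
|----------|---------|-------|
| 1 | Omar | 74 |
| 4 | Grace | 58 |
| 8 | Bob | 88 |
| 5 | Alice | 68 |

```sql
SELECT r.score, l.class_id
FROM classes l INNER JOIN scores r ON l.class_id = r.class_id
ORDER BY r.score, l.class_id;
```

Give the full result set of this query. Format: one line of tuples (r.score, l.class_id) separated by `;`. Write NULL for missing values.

INNER JOIN keeps only pairs where the ON condition holds.
Matching on l.class_id = r.class_id.
Matched pairs: 3.

(58, 4); (68, 5); (74, 1)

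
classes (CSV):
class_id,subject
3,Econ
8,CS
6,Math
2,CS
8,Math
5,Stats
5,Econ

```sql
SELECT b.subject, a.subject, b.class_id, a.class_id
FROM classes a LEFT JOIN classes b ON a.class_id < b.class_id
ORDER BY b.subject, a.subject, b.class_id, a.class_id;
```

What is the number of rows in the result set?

LEFT JOIN keeps every row from `classes a`; unmatched rows get NULL for `classes b`'s columns.
Matching on a.class_id < b.class_id.
- a (class_id=3) pairs with 5 row(s) of b.
- a (class_id=8) has no partner → padded with NULL.
- a (class_id=6) pairs with 2 row(s) of b.
- a (class_id=2) pairs with 6 row(s) of b.
- a (class_id=8) has no partner → padded with NULL.
- a (class_id=5) pairs with 3 row(s) of b.
- a (class_id=5) pairs with 3 row(s) of b.
Total: 19 matched + 2 padded = 21 rows.

21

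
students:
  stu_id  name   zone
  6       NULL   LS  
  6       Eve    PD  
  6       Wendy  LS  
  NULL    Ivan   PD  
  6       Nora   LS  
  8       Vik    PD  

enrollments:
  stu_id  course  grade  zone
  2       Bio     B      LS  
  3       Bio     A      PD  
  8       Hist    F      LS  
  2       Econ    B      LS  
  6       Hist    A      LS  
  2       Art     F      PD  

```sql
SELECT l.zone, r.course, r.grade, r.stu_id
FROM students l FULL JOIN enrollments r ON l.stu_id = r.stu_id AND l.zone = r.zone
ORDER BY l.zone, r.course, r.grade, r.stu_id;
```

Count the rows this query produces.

FULL OUTER JOIN keeps every row from both sides; unmatched rows get NULL for the other side's columns.
Matching on l.stu_id = r.stu_id AND l.zone = r.zone. A NULL in a compared column never satisfies the condition.
- l row (stu_id=6, zone=LS): matches 1 r row(s) → 1 output row(s).
- l row (stu_id=6, zone=PD): no match → kept, r columns NULL.
- l row (stu_id=6, zone=LS): matches 1 r row(s) → 1 output row(s).
- l row (stu_id=NULL, zone=PD): no match → kept, r columns NULL.
- l row (stu_id=6, zone=LS): matches 1 r row(s) → 1 output row(s).
- l row (stu_id=8, zone=PD): no match → kept, r columns NULL.
- 5 row(s) from r found no l partner → padded with NULL.
Total: 3 matched + 8 padded = 11 rows.

11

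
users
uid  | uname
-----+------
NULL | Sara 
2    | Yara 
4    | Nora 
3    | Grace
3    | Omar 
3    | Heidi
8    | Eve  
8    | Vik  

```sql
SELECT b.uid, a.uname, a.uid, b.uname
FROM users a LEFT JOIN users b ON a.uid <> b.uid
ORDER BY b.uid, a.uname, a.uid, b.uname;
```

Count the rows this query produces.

35

LEFT JOIN keeps every row from `users a`; unmatched rows get NULL for `users b`'s columns.
Matching on a.uid <> b.uid. A NULL in a compared column never satisfies the condition.
Matched pairs: 34; unmatched a rows kept: 1.
Total: 34 matched + 1 padded = 35 rows.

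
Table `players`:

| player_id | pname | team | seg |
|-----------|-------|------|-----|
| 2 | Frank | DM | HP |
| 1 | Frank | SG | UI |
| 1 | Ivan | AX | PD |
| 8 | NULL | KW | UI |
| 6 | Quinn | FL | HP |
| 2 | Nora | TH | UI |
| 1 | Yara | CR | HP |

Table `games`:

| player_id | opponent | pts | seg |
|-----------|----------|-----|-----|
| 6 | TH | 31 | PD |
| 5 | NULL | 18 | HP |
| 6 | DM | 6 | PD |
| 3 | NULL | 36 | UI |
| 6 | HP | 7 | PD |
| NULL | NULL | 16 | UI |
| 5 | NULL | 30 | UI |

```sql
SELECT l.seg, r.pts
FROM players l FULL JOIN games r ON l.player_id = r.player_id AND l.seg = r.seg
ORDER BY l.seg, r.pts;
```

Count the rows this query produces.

14

FULL OUTER JOIN keeps every row from both sides; unmatched rows get NULL for the other side's columns.
Matching on l.player_id = r.player_id AND l.seg = r.seg. A NULL in a compared column never satisfies the condition.
- l row (player_id=2, seg=HP): no match → kept, r columns NULL.
- l row (player_id=1, seg=UI): no match → kept, r columns NULL.
- l row (player_id=1, seg=PD): no match → kept, r columns NULL.
- l row (player_id=8, seg=UI): no match → kept, r columns NULL.
- l row (player_id=6, seg=HP): no match → kept, r columns NULL.
- l row (player_id=2, seg=UI): no match → kept, r columns NULL.
- l row (player_id=1, seg=HP): no match → kept, r columns NULL.
- plus 7 unmatched r row(s), each kept with NULL l columns.
Total: 0 matched + 14 padded = 14 rows.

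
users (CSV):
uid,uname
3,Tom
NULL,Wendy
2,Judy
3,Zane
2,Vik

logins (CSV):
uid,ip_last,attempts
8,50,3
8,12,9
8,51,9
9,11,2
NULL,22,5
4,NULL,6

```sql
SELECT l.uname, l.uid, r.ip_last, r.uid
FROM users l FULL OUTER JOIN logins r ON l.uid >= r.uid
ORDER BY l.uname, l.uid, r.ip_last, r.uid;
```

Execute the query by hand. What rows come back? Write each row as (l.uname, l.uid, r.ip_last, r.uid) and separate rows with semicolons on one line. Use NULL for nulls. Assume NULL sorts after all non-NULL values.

(Judy, 2, NULL, NULL); (Tom, 3, NULL, NULL); (Vik, 2, NULL, NULL); (Wendy, NULL, NULL, NULL); (Zane, 3, NULL, NULL); (NULL, NULL, 11, 9); (NULL, NULL, 12, 8); (NULL, NULL, 22, NULL); (NULL, NULL, 50, 8); (NULL, NULL, 51, 8); (NULL, NULL, NULL, 4)

FULL OUTER JOIN keeps every row from both sides; unmatched rows get NULL for the other side's columns.
Matching on l.uid >= r.uid. A NULL in a compared column never satisfies the condition.
- l (uid=3) has no partner → padded with NULL.
- l (uid=NULL) has no partner → padded with NULL.
- l (uid=2) has no partner → padded with NULL.
- l (uid=3) has no partner → padded with NULL.
- l (uid=2) has no partner → padded with NULL.
- 6 r row(s) had no l match → kept, l columns NULL.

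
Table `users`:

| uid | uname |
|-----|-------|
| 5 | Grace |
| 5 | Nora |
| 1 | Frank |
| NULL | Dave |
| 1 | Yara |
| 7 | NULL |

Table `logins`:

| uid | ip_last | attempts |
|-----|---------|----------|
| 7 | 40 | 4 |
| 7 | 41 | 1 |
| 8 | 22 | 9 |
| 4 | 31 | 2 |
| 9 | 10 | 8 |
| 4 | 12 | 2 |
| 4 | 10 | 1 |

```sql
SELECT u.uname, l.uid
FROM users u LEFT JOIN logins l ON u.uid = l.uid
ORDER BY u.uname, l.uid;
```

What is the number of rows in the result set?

7

LEFT JOIN keeps every row from `users`; unmatched rows get NULL for `logins`'s columns.
Matching on u.uid = l.uid. A NULL in a compared column never satisfies the condition.
- u (uid=5) has no partner → padded with NULL.
- u (uid=5) has no partner → padded with NULL.
- u (uid=1) has no partner → padded with NULL.
- u (uid=NULL) has no partner → padded with NULL.
- u (uid=1) has no partner → padded with NULL.
- u (uid=7) pairs with 2 row(s) of l.
Total: 2 matched + 5 padded = 7 rows.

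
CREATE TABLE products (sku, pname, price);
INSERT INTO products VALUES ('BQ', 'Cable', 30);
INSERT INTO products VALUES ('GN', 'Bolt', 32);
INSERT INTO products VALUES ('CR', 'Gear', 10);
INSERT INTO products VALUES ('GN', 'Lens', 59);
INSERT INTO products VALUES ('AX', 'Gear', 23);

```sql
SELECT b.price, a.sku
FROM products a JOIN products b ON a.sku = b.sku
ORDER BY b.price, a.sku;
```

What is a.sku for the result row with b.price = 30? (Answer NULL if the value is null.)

BQ

INNER JOIN keeps only pairs where the ON condition holds.
Matching on a.sku = b.sku.
Matched pairs: 7.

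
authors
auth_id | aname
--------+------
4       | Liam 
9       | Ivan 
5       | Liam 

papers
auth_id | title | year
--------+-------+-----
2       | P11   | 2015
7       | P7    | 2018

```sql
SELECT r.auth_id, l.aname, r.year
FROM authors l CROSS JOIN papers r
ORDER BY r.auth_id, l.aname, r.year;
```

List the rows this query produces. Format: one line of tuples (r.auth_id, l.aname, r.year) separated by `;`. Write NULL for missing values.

(2, Ivan, 2015); (2, Liam, 2015); (2, Liam, 2015); (7, Ivan, 2018); (7, Liam, 2018); (7, Liam, 2018)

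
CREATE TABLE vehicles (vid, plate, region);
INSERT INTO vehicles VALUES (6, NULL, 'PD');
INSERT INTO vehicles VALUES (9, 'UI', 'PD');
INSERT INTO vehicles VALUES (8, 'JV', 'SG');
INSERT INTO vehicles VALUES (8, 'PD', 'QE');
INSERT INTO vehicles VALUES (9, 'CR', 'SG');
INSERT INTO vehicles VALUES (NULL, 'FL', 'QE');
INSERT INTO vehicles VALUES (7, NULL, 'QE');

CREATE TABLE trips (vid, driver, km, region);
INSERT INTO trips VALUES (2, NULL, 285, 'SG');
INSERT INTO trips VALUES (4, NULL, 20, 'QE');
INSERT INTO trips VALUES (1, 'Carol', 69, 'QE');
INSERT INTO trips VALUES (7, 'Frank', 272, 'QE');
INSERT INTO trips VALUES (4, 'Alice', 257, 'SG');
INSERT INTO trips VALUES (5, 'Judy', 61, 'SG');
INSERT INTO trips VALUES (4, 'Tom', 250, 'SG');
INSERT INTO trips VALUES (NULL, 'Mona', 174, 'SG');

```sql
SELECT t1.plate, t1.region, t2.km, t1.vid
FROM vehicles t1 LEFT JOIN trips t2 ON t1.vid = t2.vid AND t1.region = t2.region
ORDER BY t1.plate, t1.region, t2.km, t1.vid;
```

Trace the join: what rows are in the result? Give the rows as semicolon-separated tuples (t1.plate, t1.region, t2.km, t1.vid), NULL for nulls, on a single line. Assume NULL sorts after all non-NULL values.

(CR, SG, NULL, 9); (FL, QE, NULL, NULL); (JV, SG, NULL, 8); (PD, QE, NULL, 8); (UI, PD, NULL, 9); (NULL, PD, NULL, 6); (NULL, QE, 272, 7)

LEFT JOIN keeps every row from `vehicles`; unmatched rows get NULL for `trips`'s columns.
Matching on t1.vid = t2.vid AND t1.region = t2.region. A NULL in a compared column never satisfies the condition.
- t1 row (vid=6, region=PD): no match → kept, t2 columns NULL.
- t1 row (vid=9, region=PD): no match → kept, t2 columns NULL.
- t1 row (vid=8, region=SG): no match → kept, t2 columns NULL.
- t1 row (vid=8, region=QE): no match → kept, t2 columns NULL.
- t1 row (vid=9, region=SG): no match → kept, t2 columns NULL.
- t1 row (vid=NULL, region=QE): no match → kept, t2 columns NULL.
- t1 row (vid=7, region=QE): matches 1 t2 row(s) → 1 output row(s).
After projecting and ordering:
t1.plate | t1.region | t2.km | t1.vid
CR | SG | NULL | 9
FL | QE | NULL | NULL
JV | SG | NULL | 8
PD | QE | NULL | 8
UI | PD | NULL | 9
NULL | PD | NULL | 6
NULL | QE | 272 | 7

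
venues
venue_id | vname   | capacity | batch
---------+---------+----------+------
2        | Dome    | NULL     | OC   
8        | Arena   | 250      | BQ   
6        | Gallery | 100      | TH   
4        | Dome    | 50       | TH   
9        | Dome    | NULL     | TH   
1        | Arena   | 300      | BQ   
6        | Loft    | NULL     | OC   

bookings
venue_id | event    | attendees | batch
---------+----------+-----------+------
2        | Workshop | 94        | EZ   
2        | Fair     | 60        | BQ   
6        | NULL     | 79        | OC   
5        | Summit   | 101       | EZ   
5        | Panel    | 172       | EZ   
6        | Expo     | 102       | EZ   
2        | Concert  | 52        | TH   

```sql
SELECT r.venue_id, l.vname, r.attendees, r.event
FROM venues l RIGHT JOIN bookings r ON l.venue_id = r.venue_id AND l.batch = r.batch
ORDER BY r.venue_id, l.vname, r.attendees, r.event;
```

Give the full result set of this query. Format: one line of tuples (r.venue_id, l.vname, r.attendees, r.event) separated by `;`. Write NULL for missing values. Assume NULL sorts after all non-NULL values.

RIGHT JOIN keeps every row from `bookings`; unmatched rows get NULL for `venues`'s columns.
Matching on l.venue_id = r.venue_id AND l.batch = r.batch.
- l (venue_id=2, batch=OC) has no partner in r.
- l (venue_id=8, batch=BQ) has no partner in r.
- l (venue_id=6, batch=TH) has no partner in r.
- l (venue_id=4, batch=TH) has no partner in r.
- l (venue_id=9, batch=TH) has no partner in r.
- l (venue_id=1, batch=BQ) has no partner in r.
- l (venue_id=6, batch=OC) pairs with 1 row(s) of r.
- plus 6 unmatched r row(s), each kept with NULL l columns.
After projecting and ordering:
r.venue_id | l.vname | r.attendees | r.event
2 | NULL | 52 | Concert
2 | NULL | 60 | Fair
2 | NULL | 94 | Workshop
5 | NULL | 101 | Summit
5 | NULL | 172 | Panel
6 | Loft | 79 | NULL
6 | NULL | 102 | Expo

(2, NULL, 52, Concert); (2, NULL, 60, Fair); (2, NULL, 94, Workshop); (5, NULL, 101, Summit); (5, NULL, 172, Panel); (6, Loft, 79, NULL); (6, NULL, 102, Expo)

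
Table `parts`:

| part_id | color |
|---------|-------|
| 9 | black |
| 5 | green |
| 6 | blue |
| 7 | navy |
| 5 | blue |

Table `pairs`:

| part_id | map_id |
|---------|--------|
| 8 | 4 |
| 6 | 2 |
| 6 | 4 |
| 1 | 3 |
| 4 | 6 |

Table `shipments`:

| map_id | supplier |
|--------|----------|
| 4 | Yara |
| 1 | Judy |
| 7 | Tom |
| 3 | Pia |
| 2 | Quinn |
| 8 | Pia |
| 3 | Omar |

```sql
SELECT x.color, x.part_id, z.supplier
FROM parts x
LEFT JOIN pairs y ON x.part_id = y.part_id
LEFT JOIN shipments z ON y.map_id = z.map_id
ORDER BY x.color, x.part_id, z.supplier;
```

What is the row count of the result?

Evaluate left to right. First `parts x LEFT JOIN pairs y` on part_id: 6 row(s).
Then LEFT JOIN `shipments z` on map_id: each of those 6 rows is kept; rows whose y.map_id has no match in z get NULL for z's columns.
Result: 6 row(s).

6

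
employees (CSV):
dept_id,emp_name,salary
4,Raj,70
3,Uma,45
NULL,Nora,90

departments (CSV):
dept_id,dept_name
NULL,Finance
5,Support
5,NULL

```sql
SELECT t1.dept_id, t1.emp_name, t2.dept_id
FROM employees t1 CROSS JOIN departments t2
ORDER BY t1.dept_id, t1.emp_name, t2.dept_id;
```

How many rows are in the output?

CROSS JOIN pairs every row of `employees` with every row of `departments`: 3 × 3 = 9 rows.

9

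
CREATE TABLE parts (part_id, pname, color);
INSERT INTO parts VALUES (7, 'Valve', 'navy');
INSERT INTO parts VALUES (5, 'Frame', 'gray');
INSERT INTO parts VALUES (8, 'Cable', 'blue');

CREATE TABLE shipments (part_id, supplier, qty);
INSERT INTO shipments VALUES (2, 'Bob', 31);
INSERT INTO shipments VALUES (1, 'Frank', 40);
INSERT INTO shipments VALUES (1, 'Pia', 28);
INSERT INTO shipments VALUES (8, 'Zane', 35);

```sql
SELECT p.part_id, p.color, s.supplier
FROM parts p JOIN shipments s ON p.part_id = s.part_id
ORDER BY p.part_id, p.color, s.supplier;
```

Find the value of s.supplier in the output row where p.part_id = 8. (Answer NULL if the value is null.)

INNER JOIN keeps only pairs where the ON condition holds.
Matching on p.part_id = s.part_id.
Matched pairs: 1.

Zane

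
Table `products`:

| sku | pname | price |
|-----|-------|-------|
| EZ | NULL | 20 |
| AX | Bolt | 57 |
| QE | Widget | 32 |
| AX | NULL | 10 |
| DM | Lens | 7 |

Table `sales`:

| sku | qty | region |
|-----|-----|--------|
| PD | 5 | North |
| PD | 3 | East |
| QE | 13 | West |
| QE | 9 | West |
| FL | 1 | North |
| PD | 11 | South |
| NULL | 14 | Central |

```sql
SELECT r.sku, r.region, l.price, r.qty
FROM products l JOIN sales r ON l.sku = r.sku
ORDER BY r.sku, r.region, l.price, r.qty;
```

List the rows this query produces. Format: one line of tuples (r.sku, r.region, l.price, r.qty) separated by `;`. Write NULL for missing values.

INNER JOIN keeps only pairs where the ON condition holds.
Matching on l.sku = r.sku. A NULL in a compared column never satisfies the condition.
- l[0] sku=EZ → no match; dropped.
- l[1] sku=AX → no match; dropped.
- l[2] sku=QE → 2 match(es) in r → 2 row(s).
- l[3] sku=AX → no match; dropped.
- l[4] sku=DM → no match; dropped.
After projecting and ordering:
r.sku | r.region | l.price | r.qty
QE | West | 32 | 9
QE | West | 32 | 13

(QE, West, 32, 9); (QE, West, 32, 13)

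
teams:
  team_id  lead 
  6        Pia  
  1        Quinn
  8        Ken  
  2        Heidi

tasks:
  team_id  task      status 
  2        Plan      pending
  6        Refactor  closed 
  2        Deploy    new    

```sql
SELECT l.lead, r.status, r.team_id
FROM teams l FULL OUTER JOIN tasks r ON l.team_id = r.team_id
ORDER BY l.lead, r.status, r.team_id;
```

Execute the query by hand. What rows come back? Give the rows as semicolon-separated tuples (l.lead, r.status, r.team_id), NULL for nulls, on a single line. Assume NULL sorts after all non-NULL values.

FULL OUTER JOIN keeps every row from both sides; unmatched rows get NULL for the other side's columns.
Matching on l.team_id = r.team_id.
Matched pairs: 3; unmatched l rows kept: 2; unmatched r rows kept: 0.

(Heidi, new, 2); (Heidi, pending, 2); (Ken, NULL, NULL); (Pia, closed, 6); (Quinn, NULL, NULL)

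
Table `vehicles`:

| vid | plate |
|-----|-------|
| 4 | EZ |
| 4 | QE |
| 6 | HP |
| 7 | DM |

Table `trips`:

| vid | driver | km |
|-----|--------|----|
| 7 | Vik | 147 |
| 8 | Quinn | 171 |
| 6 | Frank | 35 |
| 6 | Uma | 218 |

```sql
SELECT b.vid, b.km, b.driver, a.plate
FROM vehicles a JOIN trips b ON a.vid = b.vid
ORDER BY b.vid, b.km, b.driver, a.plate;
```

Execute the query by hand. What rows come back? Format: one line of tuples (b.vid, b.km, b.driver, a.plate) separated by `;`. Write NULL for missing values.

INNER JOIN keeps only pairs where the ON condition holds.
Matching on a.vid = b.vid.
- a (vid=4) has no partner → excluded.
- a (vid=4) has no partner → excluded.
- a (vid=6) pairs with 2 row(s) of b.
- a (vid=7) pairs with 1 row(s) of b.
After projecting and ordering:
b.vid | b.km | b.driver | a.plate
6 | 35 | Frank | HP
6 | 218 | Uma | HP
7 | 147 | Vik | DM

(6, 35, Frank, HP); (6, 218, Uma, HP); (7, 147, Vik, DM)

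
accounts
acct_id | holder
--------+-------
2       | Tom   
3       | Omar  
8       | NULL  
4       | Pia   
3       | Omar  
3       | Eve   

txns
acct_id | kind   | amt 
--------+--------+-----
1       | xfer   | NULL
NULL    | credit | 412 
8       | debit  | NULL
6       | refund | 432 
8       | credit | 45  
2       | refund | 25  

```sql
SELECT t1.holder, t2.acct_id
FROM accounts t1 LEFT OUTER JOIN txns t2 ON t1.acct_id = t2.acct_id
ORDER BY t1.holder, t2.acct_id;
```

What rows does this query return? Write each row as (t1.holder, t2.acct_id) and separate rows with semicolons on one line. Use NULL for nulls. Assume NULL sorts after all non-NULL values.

LEFT JOIN keeps every row from `accounts`; unmatched rows get NULL for `txns`'s columns.
Matching on t1.acct_id = t2.acct_id. A NULL in a compared column never satisfies the condition.
Matched pairs: 3; unmatched t1 rows kept: 4.

(Eve, NULL); (Omar, NULL); (Omar, NULL); (Pia, NULL); (Tom, 2); (NULL, 8); (NULL, 8)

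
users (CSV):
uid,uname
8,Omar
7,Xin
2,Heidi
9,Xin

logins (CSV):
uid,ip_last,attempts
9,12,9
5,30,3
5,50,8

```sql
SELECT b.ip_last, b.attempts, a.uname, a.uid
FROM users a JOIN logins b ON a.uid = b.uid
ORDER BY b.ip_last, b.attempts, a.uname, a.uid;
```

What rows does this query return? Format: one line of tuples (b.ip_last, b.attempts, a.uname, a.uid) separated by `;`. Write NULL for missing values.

(12, 9, Xin, 9)

INNER JOIN keeps only pairs where the ON condition holds.
Matching on a.uid = b.uid.
Matched pairs: 1.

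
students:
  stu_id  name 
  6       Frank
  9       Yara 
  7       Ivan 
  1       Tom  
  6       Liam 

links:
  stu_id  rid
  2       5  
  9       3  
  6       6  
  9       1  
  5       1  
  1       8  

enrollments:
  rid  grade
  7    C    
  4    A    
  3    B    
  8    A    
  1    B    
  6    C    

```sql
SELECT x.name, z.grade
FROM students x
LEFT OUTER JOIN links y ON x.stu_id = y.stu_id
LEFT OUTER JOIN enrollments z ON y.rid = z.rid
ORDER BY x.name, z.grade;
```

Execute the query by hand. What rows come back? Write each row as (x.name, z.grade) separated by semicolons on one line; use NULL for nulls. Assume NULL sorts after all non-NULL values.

Joins associate left-to-right: students LEFT JOIN links on stu_id gives 6 intermediate row(s).
Then LEFT JOIN `enrollments z` on rid: each of those 6 rows is kept; rows whose y.rid has no match in z get NULL for z's columns.

(Frank, C); (Ivan, NULL); (Liam, C); (Tom, A); (Yara, B); (Yara, B)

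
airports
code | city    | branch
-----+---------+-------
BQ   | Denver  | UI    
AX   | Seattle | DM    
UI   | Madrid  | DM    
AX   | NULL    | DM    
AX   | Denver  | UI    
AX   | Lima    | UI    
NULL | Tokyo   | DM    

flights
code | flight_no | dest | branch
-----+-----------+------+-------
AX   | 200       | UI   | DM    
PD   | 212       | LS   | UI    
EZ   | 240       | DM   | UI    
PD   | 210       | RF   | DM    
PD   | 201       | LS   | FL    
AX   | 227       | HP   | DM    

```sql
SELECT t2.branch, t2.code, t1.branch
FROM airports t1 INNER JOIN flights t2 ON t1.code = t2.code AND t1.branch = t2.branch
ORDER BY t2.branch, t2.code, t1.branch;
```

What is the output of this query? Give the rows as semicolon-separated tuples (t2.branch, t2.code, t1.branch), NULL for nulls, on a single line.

(DM, AX, DM); (DM, AX, DM); (DM, AX, DM); (DM, AX, DM)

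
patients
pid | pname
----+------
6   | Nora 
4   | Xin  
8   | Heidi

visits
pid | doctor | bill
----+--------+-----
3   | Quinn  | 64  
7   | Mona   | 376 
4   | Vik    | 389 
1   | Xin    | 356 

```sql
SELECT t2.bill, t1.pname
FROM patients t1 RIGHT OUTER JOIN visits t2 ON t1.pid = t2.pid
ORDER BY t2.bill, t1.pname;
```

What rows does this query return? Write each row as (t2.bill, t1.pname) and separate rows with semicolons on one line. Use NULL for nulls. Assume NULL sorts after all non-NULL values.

(64, NULL); (356, NULL); (376, NULL); (389, Xin)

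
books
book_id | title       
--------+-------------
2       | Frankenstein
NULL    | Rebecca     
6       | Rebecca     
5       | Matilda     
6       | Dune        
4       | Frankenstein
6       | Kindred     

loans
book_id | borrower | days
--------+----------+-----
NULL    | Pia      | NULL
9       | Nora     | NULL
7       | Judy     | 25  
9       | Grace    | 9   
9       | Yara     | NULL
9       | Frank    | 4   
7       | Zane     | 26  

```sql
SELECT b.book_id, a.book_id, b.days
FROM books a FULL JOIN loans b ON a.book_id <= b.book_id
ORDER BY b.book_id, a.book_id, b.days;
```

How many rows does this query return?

FULL OUTER JOIN keeps every row from both sides; unmatched rows get NULL for the other side's columns.
Matching on a.book_id <= b.book_id. A NULL in a compared column never satisfies the condition.
- a[0] book_id=2 → 6 match(es) in b → 6 row(s).
- a[1] book_id=NULL → no match; kept with NULLs on the b side.
- a[2] book_id=6 → 6 match(es) in b → 6 row(s).
- a[3] book_id=5 → 6 match(es) in b → 6 row(s).
- a[4] book_id=6 → 6 match(es) in b → 6 row(s).
- a[5] book_id=4 → 6 match(es) in b → 6 row(s).
- a[6] book_id=6 → 6 match(es) in b → 6 row(s).
- 1 row(s) from b found no a partner → padded with NULL.
Total: 36 matched + 2 padded = 38 rows.

38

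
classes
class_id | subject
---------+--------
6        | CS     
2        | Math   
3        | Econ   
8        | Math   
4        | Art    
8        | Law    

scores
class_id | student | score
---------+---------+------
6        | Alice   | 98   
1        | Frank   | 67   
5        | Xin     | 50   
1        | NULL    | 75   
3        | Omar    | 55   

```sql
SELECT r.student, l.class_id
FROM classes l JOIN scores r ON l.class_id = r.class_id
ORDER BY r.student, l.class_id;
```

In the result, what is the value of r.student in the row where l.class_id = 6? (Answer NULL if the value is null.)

Alice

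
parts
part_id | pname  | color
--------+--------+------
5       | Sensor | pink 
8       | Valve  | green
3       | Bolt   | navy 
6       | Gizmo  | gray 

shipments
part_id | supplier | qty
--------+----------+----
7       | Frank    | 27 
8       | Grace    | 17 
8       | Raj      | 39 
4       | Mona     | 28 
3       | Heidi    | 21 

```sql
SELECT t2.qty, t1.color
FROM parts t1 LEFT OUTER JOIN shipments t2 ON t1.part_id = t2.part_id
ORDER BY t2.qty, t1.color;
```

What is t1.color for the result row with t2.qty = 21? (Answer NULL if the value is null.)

navy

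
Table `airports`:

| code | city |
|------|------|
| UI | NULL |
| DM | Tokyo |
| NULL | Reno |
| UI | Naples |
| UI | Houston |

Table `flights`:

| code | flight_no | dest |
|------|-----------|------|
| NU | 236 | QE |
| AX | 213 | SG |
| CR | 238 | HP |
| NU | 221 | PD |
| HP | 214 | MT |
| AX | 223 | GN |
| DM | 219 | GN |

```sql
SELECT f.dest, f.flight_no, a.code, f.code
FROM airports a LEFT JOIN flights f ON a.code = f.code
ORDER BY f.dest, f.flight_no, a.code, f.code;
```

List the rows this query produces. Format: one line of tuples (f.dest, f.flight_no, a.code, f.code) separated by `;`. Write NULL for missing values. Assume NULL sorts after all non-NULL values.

LEFT JOIN keeps every row from `airports`; unmatched rows get NULL for `flights`'s columns.
Matching on a.code = f.code. A NULL in a compared column never satisfies the condition.
- a[0] code=UI → no match; kept with NULLs on the f side.
- a[1] code=DM → 1 match(es) in f → 1 row(s).
- a[2] code=NULL → no match; kept with NULLs on the f side.
- a[3] code=UI → no match; kept with NULLs on the f side.
- a[4] code=UI → no match; kept with NULLs on the f side.
After projecting and ordering:
f.dest | f.flight_no | a.code | f.code
GN | 219 | DM | DM
NULL | NULL | UI | NULL
NULL | NULL | UI | NULL
NULL | NULL | UI | NULL
NULL | NULL | NULL | NULL

(GN, 219, DM, DM); (NULL, NULL, UI, NULL); (NULL, NULL, UI, NULL); (NULL, NULL, UI, NULL); (NULL, NULL, NULL, NULL)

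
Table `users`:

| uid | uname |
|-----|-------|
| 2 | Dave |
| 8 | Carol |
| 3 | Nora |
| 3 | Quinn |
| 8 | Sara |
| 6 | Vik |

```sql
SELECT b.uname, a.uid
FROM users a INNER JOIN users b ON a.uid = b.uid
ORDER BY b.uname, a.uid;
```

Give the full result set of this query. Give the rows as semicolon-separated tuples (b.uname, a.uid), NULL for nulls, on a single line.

(Carol, 8); (Carol, 8); (Dave, 2); (Nora, 3); (Nora, 3); (Quinn, 3); (Quinn, 3); (Sara, 8); (Sara, 8); (Vik, 6)

INNER JOIN keeps only pairs where the ON condition holds.
Matching on a.uid = b.uid.
- a (uid=2) pairs with 1 row(s) of b.
- a (uid=8) pairs with 2 row(s) of b.
- a (uid=3) pairs with 2 row(s) of b.
- a (uid=3) pairs with 2 row(s) of b.
- a (uid=8) pairs with 2 row(s) of b.
- a (uid=6) pairs with 1 row(s) of b.
After projecting and ordering:
b.uname | a.uid
Carol | 8
Carol | 8
Dave | 2
Nora | 3
Nora | 3
Quinn | 3
Quinn | 3
Sara | 8
Sara | 8
Vik | 6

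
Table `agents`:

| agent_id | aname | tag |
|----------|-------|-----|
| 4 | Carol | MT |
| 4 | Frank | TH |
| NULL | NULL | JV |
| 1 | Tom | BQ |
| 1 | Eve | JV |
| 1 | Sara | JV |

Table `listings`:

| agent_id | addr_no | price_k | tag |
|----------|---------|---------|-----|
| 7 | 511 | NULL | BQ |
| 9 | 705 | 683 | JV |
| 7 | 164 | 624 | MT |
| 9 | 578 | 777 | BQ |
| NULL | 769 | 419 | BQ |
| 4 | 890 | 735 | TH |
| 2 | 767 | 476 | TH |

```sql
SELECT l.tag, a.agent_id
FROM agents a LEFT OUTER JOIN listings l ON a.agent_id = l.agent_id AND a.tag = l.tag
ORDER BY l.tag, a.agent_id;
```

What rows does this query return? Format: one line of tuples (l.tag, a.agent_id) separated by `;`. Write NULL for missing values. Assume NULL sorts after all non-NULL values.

(TH, 4); (NULL, 1); (NULL, 1); (NULL, 1); (NULL, 4); (NULL, NULL)

LEFT JOIN keeps every row from `agents`; unmatched rows get NULL for `listings`'s columns.
Matching on a.agent_id = l.agent_id AND a.tag = l.tag. A NULL in a compared column never satisfies the condition.
- agent_id=4, tag=MT: no l row matches, row kept with l columns NULL.
- agent_id=4, tag=TH: 1 matching l row(s), so 1 row(s) emitted.
- agent_id=NULL, tag=JV: no l row matches, row kept with l columns NULL.
- agent_id=1, tag=BQ: no l row matches, row kept with l columns NULL.
- agent_id=1, tag=JV: no l row matches, row kept with l columns NULL.
- agent_id=1, tag=JV: no l row matches, row kept with l columns NULL.
After projecting and ordering:
l.tag | a.agent_id
TH | 4
NULL | 1
NULL | 1
NULL | 1
NULL | 4
NULL | NULL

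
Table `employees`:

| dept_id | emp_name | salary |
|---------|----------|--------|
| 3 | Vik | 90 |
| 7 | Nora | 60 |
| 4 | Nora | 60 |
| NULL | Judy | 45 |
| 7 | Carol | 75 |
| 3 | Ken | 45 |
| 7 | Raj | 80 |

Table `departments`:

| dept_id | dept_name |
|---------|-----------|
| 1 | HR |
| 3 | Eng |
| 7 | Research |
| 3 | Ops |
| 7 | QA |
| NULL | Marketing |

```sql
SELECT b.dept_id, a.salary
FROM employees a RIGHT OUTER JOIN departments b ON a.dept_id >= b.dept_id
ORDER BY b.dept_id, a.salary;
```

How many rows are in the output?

25

RIGHT JOIN keeps every row from `departments`; unmatched rows get NULL for `employees`'s columns.
Matching on a.dept_id >= b.dept_id. A NULL in a compared column never satisfies the condition.
Matched pairs: 24; unmatched b rows kept: 1.
Total: 24 matched + 1 padded = 25 rows.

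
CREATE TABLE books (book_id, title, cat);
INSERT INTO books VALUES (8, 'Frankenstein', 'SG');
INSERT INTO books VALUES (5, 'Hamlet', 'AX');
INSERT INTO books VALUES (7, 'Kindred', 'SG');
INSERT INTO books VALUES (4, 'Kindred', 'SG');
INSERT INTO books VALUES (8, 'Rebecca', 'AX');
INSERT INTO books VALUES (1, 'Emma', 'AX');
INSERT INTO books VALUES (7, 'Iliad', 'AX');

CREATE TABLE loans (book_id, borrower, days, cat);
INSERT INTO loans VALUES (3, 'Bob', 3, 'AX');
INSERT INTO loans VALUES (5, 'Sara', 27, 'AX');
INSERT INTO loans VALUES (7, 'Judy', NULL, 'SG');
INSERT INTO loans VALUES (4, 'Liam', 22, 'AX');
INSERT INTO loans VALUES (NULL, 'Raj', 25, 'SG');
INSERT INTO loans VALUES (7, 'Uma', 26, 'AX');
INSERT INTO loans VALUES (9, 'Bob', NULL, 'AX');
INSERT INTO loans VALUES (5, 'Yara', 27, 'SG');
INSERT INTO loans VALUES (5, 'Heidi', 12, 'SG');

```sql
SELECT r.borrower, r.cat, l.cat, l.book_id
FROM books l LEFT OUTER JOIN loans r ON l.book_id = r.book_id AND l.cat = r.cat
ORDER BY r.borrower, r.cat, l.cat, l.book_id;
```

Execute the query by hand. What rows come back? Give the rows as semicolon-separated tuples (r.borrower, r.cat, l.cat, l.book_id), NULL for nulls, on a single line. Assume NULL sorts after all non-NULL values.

LEFT JOIN keeps every row from `books`; unmatched rows get NULL for `loans`'s columns.
Matching on l.book_id = r.book_id AND l.cat = r.cat. A NULL in a compared column never satisfies the condition.
- l[0] book_id=8, cat=SG → no match; kept with NULLs on the r side.
- l[1] book_id=5, cat=AX → 1 match(es) in r → 1 row(s).
- l[2] book_id=7, cat=SG → 1 match(es) in r → 1 row(s).
- l[3] book_id=4, cat=SG → no match; kept with NULLs on the r side.
- l[4] book_id=8, cat=AX → no match; kept with NULLs on the r side.
- l[5] book_id=1, cat=AX → no match; kept with NULLs on the r side.
- l[6] book_id=7, cat=AX → 1 match(es) in r → 1 row(s).
After projecting and ordering:
r.borrower | r.cat | l.cat | l.book_id
Judy | SG | SG | 7
Sara | AX | AX | 5
Uma | AX | AX | 7
NULL | NULL | AX | 1
NULL | NULL | AX | 8
NULL | NULL | SG | 4
NULL | NULL | SG | 8

(Judy, SG, SG, 7); (Sara, AX, AX, 5); (Uma, AX, AX, 7); (NULL, NULL, AX, 1); (NULL, NULL, AX, 8); (NULL, NULL, SG, 4); (NULL, NULL, SG, 8)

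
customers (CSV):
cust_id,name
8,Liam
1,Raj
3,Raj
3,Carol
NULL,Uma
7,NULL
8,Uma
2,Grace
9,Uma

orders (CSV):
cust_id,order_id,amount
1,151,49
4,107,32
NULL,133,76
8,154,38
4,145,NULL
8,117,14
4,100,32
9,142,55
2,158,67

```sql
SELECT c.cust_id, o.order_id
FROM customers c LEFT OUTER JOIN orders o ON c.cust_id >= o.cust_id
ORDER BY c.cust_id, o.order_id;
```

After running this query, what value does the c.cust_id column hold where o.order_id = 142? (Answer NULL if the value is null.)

9

LEFT JOIN keeps every row from `customers`; unmatched rows get NULL for `orders`'s columns.
Matching on c.cust_id >= o.cust_id. A NULL in a compared column never satisfies the condition.
- cust_id=8: 7 matching o row(s), so 7 row(s) emitted.
- cust_id=1: 1 matching o row(s), so 1 row(s) emitted.
- cust_id=3: 2 matching o row(s), so 2 row(s) emitted.
- cust_id=3: 2 matching o row(s), so 2 row(s) emitted.
- cust_id=NULL: no o row matches, row kept with o columns NULL.
- cust_id=7: 5 matching o row(s), so 5 row(s) emitted.
- cust_id=8: 7 matching o row(s), so 7 row(s) emitted.
- cust_id=2: 2 matching o row(s), so 2 row(s) emitted.
- cust_id=9: 8 matching o row(s), so 8 row(s) emitted.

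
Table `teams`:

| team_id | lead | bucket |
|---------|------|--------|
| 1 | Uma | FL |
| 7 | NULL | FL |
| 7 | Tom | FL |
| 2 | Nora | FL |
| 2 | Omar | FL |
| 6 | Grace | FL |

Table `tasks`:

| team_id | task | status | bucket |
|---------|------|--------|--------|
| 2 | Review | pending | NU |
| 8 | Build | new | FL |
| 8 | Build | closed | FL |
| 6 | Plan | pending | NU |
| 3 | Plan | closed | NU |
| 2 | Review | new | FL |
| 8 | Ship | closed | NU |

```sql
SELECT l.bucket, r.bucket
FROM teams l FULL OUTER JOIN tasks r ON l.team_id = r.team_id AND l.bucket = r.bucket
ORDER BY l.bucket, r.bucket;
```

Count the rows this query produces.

FULL OUTER JOIN keeps every row from both sides; unmatched rows get NULL for the other side's columns.
Matching on l.team_id = r.team_id AND l.bucket = r.bucket.
Matched pairs: 2; unmatched l rows kept: 4; unmatched r rows kept: 6.
Total: 2 matched + 10 padded = 12 rows.

12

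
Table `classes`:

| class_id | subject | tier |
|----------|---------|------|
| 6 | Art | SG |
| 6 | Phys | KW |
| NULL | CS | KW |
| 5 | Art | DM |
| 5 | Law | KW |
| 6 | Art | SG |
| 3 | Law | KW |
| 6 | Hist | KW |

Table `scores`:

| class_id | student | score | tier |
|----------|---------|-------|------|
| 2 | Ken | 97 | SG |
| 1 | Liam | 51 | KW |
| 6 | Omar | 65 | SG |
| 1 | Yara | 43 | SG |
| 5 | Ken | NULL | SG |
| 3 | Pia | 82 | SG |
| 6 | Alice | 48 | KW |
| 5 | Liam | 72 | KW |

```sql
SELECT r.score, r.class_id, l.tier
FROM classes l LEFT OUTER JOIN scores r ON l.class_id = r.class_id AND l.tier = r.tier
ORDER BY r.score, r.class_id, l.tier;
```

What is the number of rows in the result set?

8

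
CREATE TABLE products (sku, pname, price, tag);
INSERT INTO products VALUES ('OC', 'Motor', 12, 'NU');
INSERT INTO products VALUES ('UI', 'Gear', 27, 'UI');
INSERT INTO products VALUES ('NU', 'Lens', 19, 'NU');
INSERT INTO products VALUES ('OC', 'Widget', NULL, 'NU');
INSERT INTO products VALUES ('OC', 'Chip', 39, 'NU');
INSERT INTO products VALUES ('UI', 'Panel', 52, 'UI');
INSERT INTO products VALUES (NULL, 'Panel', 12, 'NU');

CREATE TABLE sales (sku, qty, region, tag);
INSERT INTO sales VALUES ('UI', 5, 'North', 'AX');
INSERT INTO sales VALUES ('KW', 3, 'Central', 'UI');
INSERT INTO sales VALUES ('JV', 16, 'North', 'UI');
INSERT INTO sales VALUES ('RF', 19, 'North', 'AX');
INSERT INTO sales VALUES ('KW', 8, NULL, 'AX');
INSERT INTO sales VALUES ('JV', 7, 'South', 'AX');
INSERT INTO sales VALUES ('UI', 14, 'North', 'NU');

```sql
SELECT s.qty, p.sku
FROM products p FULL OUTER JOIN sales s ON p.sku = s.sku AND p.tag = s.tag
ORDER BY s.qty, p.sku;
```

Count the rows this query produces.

FULL OUTER JOIN keeps every row from both sides; unmatched rows get NULL for the other side's columns.
Matching on p.sku = s.sku AND p.tag = s.tag. A NULL in a compared column never satisfies the condition.
- p[0] sku=OC, tag=NU → no match; kept with NULLs on the s side.
- p[1] sku=UI, tag=UI → no match; kept with NULLs on the s side.
- p[2] sku=NU, tag=NU → no match; kept with NULLs on the s side.
- p[3] sku=OC, tag=NU → no match; kept with NULLs on the s side.
- p[4] sku=OC, tag=NU → no match; kept with NULLs on the s side.
- p[5] sku=UI, tag=UI → no match; kept with NULLs on the s side.
- p[6] sku=NULL, tag=NU → no match; kept with NULLs on the s side.
- plus 7 unmatched s row(s), each kept with NULL p columns.
Total: 0 matched + 14 padded = 14 rows.

14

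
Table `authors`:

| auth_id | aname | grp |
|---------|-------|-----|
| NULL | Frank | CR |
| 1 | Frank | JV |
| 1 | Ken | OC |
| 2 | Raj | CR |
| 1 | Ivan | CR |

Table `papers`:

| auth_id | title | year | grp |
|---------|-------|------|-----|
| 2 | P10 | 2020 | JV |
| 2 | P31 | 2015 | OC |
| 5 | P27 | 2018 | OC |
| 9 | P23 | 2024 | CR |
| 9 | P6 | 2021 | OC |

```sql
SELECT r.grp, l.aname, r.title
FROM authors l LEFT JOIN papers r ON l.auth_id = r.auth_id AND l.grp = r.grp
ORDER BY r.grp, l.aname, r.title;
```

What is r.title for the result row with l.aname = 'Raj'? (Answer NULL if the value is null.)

NULL

LEFT JOIN keeps every row from `authors`; unmatched rows get NULL for `papers`'s columns.
Matching on l.auth_id = r.auth_id AND l.grp = r.grp. A NULL in a compared column never satisfies the condition.
Matched pairs: 0; unmatched l rows kept: 5.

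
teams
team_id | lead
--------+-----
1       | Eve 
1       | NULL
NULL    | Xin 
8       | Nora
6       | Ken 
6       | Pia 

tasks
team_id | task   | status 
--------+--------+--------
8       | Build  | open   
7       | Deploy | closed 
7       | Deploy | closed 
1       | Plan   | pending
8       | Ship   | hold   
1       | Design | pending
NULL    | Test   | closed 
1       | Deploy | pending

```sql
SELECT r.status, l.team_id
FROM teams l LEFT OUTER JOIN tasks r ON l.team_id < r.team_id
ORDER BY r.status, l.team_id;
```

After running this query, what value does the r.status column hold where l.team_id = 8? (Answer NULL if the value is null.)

NULL

LEFT JOIN keeps every row from `teams`; unmatched rows get NULL for `tasks`'s columns.
Matching on l.team_id < r.team_id. A NULL in a compared column never satisfies the condition.
Matched pairs: 16; unmatched l rows kept: 2.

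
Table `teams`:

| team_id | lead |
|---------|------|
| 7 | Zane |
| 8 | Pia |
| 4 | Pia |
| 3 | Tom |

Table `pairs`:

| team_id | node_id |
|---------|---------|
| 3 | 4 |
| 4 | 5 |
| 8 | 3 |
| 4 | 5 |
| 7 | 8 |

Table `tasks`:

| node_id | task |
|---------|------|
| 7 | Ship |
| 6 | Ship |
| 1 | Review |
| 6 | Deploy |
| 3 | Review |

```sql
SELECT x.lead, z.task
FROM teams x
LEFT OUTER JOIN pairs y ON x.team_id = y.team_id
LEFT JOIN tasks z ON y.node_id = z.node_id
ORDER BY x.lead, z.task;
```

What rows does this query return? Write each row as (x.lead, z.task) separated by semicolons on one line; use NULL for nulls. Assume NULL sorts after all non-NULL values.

Evaluate left to right. First `teams x LEFT JOIN pairs y` on team_id: 5 row(s).
Then LEFT JOIN `tasks z` on node_id: each of those 5 rows is kept; rows whose y.node_id has no match in z get NULL for z's columns.

(Pia, Review); (Pia, NULL); (Pia, NULL); (Tom, NULL); (Zane, NULL)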